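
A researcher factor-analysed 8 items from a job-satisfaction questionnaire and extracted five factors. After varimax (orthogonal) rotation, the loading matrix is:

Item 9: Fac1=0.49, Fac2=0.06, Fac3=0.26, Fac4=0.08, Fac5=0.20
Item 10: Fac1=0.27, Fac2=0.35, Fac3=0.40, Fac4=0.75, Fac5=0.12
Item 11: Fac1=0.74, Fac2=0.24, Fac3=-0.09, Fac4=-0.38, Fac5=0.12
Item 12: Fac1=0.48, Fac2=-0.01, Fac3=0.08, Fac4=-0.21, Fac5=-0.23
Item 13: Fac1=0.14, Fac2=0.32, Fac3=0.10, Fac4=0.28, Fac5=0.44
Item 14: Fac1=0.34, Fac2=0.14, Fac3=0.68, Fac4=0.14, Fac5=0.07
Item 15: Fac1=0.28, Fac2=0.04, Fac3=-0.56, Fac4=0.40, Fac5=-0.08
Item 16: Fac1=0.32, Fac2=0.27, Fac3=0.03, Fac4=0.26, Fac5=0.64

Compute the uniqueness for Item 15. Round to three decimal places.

h² = 0.28² + 0.04² + (-0.56)² + 0.40² + (-0.08)² = 0.0784 + 0.0016 + 0.3136 + 0.1600 + 0.0064 = 0.5600
Uniqueness u² = 1 − h² = 1 − 0.5600 = 0.4400

0.440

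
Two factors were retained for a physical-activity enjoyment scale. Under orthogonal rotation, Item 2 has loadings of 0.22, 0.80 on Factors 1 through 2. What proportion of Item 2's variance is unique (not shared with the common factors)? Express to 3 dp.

0.312

h² = 0.22² + 0.80² = 0.0484 + 0.6400 = 0.6884
Uniqueness u² = 1 − h² = 1 − 0.6884 = 0.3116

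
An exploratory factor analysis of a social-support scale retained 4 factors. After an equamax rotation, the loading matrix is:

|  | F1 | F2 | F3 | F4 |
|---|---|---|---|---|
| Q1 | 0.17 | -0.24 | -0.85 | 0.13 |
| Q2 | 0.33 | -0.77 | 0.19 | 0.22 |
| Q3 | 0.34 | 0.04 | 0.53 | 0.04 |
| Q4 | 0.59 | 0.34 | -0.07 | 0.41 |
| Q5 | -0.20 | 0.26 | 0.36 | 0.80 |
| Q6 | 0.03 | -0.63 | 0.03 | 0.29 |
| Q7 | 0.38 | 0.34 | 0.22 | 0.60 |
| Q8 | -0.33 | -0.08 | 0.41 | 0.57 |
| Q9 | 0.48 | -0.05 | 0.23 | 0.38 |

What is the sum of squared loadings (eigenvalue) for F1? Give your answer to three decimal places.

1.126

SS loadings for F1 = 0.17² + 0.33² + 0.34² + 0.59² + (-0.20)² + 0.03² + 0.38² + (-0.33)² + 0.48² = 0.0289 + 0.1089 + 0.1156 + 0.3481 + 0.0400 + 0.0009 + 0.1444 + 0.1089 + 0.2304 = 1.1261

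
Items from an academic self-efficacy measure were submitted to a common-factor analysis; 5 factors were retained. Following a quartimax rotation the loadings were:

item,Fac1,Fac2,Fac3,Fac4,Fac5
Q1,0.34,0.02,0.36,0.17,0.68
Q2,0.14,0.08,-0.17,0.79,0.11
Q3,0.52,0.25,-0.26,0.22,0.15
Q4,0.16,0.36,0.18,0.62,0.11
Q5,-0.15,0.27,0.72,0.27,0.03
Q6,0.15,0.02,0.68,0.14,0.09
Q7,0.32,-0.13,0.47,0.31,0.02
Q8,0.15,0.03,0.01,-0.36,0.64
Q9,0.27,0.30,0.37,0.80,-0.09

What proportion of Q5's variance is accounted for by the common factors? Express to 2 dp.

h² = (-0.15)² + 0.27² + 0.72² + 0.27² + 0.03² = 0.0225 + 0.0729 + 0.5184 + 0.0729 + 0.0009 = 0.6876

0.69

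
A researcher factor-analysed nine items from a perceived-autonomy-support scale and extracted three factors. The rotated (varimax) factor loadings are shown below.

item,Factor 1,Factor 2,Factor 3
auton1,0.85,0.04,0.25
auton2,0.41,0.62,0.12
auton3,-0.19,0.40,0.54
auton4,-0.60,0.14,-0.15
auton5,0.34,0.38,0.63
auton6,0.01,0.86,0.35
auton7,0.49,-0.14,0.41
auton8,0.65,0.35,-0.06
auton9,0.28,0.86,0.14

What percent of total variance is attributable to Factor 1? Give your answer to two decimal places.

SS loadings for Factor 1 = 0.85² + 0.41² + (-0.19)² + (-0.60)² + 0.34² + 0.01² + 0.49² + 0.65² + 0.28² = 2.1434
With 9 standardized items, total variance = 9. Proportion = 2.1434/9 = 0.2382 → 23.82%.

23.82%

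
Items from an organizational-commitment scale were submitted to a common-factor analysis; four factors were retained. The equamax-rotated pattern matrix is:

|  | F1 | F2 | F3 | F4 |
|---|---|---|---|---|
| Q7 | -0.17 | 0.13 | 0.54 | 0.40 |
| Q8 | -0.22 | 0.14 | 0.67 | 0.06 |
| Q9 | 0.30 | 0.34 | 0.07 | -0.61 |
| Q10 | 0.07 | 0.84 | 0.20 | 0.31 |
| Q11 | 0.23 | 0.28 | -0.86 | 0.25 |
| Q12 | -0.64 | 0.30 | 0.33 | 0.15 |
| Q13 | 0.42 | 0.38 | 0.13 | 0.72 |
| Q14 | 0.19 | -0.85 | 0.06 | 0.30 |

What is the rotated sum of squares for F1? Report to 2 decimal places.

0.85

SS loadings for F1 = (-0.17)² + (-0.22)² + 0.30² + 0.07² + 0.23² + (-0.64)² + 0.42² + 0.19² = 0.0289 + 0.0484 + 0.0900 + 0.0049 + 0.0529 + 0.4096 + 0.1764 + 0.0361 = 0.8472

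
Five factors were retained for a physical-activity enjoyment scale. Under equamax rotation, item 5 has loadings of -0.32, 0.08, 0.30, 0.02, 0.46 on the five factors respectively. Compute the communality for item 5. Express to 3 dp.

0.411

h² = (-0.32)² + 0.08² + 0.30² + 0.02² + 0.46² = 0.1024 + 0.0064 + 0.0900 + 0.0004 + 0.2116 = 0.4108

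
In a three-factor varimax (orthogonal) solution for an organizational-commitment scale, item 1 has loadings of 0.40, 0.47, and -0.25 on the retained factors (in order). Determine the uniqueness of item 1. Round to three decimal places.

0.557

h² = 0.40² + 0.47² + (-0.25)² = 0.1600 + 0.2209 + 0.0625 = 0.4434
Uniqueness u² = 1 − h² = 1 − 0.4434 = 0.5566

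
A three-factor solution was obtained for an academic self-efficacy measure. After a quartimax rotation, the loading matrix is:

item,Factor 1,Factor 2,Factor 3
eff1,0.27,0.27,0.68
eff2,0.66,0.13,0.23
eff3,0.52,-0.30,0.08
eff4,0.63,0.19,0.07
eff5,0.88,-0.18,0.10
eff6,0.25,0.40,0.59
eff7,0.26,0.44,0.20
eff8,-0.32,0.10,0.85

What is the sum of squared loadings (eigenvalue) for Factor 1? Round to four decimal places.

2.1827

SS loadings for Factor 1 = 0.27² + 0.66² + 0.52² + 0.63² + 0.88² + 0.25² + 0.26² + (-0.32)² = 0.0729 + 0.4356 + 0.2704 + 0.3969 + 0.7744 + 0.0625 + 0.0676 + 0.1024 = 2.1827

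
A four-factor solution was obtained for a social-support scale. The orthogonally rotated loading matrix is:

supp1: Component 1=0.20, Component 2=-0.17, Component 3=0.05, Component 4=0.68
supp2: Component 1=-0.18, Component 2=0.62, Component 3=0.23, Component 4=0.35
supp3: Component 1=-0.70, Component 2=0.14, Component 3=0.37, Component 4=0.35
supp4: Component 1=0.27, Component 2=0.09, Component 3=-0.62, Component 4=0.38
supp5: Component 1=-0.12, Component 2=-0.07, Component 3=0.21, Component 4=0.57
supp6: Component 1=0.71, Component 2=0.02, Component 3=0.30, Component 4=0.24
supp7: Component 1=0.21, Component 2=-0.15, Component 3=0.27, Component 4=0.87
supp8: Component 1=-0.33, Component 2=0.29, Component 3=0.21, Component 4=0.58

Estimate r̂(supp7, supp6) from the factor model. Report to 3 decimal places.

0.436

r̂ = Σ λ_i·λ_j across factors = (0.21)(0.71) + (-0.15)(0.02) + (0.27)(0.30) + (0.87)(0.24)
  = +0.1491 -0.0030 +0.0810 +0.2088 = 0.4359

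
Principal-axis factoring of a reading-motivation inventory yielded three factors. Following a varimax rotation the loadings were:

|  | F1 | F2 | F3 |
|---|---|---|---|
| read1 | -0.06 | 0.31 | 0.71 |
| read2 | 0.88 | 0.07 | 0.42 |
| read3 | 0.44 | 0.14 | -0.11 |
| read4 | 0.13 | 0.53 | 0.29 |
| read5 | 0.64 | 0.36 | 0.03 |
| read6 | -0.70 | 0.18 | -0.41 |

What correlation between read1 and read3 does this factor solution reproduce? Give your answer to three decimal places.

r̂ = Σ λ_i·λ_j across factors = (-0.06)(0.44) + (0.31)(0.14) + (0.71)(-0.11)
  = -0.0264 +0.0434 -0.0781 = -0.0611

-0.061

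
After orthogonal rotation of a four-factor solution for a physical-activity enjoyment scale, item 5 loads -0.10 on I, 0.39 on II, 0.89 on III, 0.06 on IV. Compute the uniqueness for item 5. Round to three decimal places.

h² = (-0.10)² + 0.39² + 0.89² + 0.06² = 0.0100 + 0.1521 + 0.7921 + 0.0036 = 0.9578
Uniqueness u² = 1 − h² = 1 − 0.9578 = 0.0422

0.042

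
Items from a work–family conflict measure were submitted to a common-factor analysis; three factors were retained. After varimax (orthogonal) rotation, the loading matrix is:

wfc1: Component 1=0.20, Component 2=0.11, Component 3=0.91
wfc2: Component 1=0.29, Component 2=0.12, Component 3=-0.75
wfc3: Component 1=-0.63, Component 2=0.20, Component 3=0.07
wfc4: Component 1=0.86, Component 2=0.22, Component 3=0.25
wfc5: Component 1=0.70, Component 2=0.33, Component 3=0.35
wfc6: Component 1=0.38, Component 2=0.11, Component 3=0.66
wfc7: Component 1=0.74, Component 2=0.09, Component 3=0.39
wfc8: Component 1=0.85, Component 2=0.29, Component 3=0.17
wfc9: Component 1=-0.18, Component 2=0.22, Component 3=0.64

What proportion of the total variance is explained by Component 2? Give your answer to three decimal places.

0.042

SS loadings for Component 2 = 0.11² + 0.12² + 0.20² + 0.22² + 0.33² + 0.11² + 0.09² + 0.29² + 0.22² = 0.3765
Proportion of variance = 0.3765 / 9 = 0.0418.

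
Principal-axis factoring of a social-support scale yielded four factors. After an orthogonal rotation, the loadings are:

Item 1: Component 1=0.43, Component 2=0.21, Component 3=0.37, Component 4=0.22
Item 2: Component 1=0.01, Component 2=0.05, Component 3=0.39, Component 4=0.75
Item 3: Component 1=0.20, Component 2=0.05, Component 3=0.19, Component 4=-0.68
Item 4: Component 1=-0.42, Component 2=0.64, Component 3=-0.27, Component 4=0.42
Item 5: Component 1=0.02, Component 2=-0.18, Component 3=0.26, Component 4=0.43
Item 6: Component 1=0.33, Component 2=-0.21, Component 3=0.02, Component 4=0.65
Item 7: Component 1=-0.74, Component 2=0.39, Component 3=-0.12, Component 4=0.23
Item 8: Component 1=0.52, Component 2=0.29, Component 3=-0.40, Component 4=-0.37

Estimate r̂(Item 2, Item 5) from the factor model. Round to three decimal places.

0.415

r̂ = Σ λ_i·λ_j across factors = (0.01)(0.02) + (0.05)(-0.18) + (0.39)(0.26) + (0.75)(0.43)
  = +0.0002 -0.0090 +0.1014 +0.3225 = 0.4151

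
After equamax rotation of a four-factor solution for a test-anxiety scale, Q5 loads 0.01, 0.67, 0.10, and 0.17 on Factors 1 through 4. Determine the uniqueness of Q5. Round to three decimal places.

h² = 0.01² + 0.67² + 0.10² + 0.17² = 0.0001 + 0.4489 + 0.0100 + 0.0289 = 0.4879
Uniqueness u² = 1 − h² = 1 − 0.4879 = 0.5121

0.512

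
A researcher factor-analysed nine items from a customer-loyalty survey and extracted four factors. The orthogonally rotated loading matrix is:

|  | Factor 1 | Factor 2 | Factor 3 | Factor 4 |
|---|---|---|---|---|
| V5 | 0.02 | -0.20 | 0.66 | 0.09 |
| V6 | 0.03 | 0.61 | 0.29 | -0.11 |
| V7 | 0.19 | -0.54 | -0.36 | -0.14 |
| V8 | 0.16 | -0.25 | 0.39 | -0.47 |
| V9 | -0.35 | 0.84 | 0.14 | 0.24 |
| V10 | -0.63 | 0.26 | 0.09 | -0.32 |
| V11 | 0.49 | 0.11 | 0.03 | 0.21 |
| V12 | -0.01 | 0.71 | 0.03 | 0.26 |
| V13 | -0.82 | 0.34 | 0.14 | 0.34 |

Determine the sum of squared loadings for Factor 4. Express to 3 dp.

SS loadings for Factor 4 = 0.09² + (-0.11)² + (-0.14)² + (-0.47)² + 0.24² + (-0.32)² + 0.21² + 0.26² + 0.34² = 0.0081 + 0.0121 + 0.0196 + 0.2209 + 0.0576 + 0.1024 + 0.0441 + 0.0676 + 0.1156 = 0.6480

0.648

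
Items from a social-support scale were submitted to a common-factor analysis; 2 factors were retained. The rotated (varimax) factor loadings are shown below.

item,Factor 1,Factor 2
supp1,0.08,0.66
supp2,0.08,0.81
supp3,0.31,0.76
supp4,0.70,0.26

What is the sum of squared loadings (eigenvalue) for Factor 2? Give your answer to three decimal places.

SS loadings for Factor 2 = 0.66² + 0.81² + 0.76² + 0.26² = 0.4356 + 0.6561 + 0.5776 + 0.0676 = 1.7369

1.737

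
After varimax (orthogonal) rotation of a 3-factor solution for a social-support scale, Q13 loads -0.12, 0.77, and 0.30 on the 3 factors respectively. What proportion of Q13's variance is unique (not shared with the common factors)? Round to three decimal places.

h² = (-0.12)² + 0.77² + 0.30² = 0.0144 + 0.5929 + 0.0900 = 0.6973
Uniqueness u² = 1 − h² = 1 − 0.6973 = 0.3027

0.303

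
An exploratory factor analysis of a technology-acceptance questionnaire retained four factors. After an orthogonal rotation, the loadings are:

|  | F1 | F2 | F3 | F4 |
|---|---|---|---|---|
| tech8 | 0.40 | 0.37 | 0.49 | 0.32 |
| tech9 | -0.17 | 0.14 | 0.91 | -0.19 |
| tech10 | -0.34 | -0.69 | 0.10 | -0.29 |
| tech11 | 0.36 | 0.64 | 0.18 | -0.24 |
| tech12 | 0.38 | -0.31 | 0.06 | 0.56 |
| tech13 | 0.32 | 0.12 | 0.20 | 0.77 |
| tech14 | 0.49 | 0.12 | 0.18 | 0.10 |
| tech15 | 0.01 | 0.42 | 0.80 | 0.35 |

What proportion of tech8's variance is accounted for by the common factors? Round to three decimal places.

0.639

h² = 0.40² + 0.37² + 0.49² + 0.32² = 0.1600 + 0.1369 + 0.2401 + 0.1024 = 0.6394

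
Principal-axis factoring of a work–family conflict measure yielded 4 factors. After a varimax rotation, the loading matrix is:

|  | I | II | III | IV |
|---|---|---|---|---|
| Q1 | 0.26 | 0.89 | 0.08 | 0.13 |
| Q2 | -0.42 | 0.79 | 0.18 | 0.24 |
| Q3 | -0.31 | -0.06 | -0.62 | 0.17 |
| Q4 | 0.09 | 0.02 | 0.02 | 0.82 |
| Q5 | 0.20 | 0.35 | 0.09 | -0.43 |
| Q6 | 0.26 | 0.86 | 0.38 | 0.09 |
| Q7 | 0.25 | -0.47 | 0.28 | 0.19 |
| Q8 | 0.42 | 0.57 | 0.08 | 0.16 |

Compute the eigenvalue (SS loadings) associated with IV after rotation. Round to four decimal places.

SS loadings for IV = 0.13² + 0.24² + 0.17² + 0.82² + (-0.43)² + 0.09² + 0.19² + 0.16² = 0.0169 + 0.0576 + 0.0289 + 0.6724 + 0.1849 + 0.0081 + 0.0361 + 0.0256 = 1.0305

1.0305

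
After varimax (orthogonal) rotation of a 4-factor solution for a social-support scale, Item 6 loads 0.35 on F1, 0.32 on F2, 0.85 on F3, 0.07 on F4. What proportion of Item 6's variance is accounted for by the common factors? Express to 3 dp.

h² = 0.35² + 0.32² + 0.85² + 0.07² = 0.1225 + 0.1024 + 0.7225 + 0.0049 = 0.9523

0.952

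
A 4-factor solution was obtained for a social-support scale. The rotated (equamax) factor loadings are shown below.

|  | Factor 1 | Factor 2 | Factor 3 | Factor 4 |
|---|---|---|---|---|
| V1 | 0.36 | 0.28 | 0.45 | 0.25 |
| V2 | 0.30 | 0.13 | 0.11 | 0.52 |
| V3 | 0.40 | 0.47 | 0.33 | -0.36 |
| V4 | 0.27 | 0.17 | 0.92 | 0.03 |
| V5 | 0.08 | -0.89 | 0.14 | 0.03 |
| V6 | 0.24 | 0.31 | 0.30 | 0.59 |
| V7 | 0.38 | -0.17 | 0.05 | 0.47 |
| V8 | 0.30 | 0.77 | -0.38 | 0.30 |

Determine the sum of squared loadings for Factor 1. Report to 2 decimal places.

SS loadings for Factor 1 = 0.36² + 0.30² + 0.40² + 0.27² + 0.08² + 0.24² + 0.38² + 0.30² = 0.1296 + 0.0900 + 0.1600 + 0.0729 + 0.0064 + 0.0576 + 0.1444 + 0.0900 = 0.7509

0.75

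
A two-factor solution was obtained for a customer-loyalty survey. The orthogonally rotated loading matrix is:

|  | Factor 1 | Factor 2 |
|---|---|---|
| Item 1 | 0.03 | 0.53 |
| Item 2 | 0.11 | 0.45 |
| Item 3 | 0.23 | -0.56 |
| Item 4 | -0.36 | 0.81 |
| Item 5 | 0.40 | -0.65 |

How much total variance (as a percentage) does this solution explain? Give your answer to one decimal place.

Communalities: 0.2818, 0.2146, 0.3665, 0.7857, 0.5825; Σh² = 2.2311.
Total variance with 5 standardized items is 5, so the solution explains 2.2311/5 = 0.4462 = 44.62%.

44.6%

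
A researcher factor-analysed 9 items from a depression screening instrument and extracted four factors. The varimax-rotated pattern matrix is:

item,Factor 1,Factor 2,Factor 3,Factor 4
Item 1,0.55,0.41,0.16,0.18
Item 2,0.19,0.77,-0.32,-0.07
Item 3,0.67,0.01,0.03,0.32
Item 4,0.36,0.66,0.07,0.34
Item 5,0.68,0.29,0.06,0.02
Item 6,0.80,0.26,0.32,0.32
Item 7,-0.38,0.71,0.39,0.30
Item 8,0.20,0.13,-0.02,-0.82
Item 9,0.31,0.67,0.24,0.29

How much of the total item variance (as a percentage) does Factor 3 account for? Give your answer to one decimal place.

5.0%

SS loadings for Factor 3 = 0.16² + (-0.32)² + 0.03² + 0.07² + 0.06² + 0.32² + 0.39² + (-0.02)² + 0.24² = 0.4499
With 9 standardized items, total variance = 9. Proportion = 0.4499/9 = 0.0500 → 5.00%.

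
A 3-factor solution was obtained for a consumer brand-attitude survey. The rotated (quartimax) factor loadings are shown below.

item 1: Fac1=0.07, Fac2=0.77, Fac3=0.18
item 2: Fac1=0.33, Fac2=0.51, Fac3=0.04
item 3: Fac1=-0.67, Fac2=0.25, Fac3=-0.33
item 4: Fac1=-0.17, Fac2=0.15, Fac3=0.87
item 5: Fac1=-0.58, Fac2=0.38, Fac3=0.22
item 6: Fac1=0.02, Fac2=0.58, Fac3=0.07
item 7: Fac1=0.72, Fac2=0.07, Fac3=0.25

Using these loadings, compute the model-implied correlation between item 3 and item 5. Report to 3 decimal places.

r̂ = Σ λ_i·λ_j across factors = (-0.67)(-0.58) + (0.25)(0.38) + (-0.33)(0.22)
  = +0.3886 +0.0950 -0.0726 = 0.4110

0.411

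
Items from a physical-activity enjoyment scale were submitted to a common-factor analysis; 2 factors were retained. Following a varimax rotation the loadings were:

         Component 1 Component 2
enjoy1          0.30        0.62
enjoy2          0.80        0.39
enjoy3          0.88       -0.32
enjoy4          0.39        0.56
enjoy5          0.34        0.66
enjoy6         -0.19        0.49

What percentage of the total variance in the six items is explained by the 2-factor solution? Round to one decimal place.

57.3%

Communalities: 0.4744, 0.7921, 0.8768, 0.4657, 0.5512, 0.2762; Σh² = 3.4364.
Total variance with 6 standardized items is 6, so the solution explains 3.4364/6 = 0.5727 = 57.27%.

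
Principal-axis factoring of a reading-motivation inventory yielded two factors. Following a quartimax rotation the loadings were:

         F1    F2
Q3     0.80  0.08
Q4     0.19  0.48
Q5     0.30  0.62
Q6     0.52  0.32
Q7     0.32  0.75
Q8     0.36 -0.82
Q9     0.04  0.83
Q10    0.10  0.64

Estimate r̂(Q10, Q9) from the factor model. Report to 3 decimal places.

0.535

r̂ = Σ λ_i·λ_j across factors = (0.10)(0.04) + (0.64)(0.83)
  = +0.0040 +0.5312 = 0.5352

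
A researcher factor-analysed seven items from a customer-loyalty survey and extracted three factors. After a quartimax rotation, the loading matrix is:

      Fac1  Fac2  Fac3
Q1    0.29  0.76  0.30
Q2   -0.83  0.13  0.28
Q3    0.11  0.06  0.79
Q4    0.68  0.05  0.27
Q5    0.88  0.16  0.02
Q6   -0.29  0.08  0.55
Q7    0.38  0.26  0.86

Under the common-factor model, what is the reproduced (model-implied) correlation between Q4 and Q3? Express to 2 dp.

0.29

r̂ = Σ λ_i·λ_j across factors = (0.68)(0.11) + (0.05)(0.06) + (0.27)(0.79)
  = +0.0748 +0.0030 +0.2133 = 0.2911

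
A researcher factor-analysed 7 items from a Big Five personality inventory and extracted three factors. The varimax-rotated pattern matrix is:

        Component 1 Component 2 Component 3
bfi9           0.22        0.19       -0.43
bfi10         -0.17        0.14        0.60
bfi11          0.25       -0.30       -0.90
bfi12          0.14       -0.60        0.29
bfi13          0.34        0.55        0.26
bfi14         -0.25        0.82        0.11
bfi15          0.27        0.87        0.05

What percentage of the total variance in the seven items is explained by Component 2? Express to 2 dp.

SS loadings for Component 2 = 0.19² + 0.14² + (-0.30)² + (-0.60)² + 0.55² + 0.82² + 0.87² = 2.2375
With 7 standardized items, total variance = 7. Proportion = 2.2375/7 = 0.3196 → 31.96%.

31.96%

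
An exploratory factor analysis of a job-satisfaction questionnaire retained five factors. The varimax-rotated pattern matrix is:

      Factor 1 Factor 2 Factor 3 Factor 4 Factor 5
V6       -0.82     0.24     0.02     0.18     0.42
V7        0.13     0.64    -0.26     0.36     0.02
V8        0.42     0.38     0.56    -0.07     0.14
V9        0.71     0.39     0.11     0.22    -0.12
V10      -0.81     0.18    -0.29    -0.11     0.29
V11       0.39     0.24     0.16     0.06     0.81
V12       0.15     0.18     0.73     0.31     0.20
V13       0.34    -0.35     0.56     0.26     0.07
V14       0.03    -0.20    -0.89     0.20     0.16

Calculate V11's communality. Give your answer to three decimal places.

h² = 0.39² + 0.24² + 0.16² + 0.06² + 0.81² = 0.1521 + 0.0576 + 0.0256 + 0.0036 + 0.6561 = 0.8950

0.895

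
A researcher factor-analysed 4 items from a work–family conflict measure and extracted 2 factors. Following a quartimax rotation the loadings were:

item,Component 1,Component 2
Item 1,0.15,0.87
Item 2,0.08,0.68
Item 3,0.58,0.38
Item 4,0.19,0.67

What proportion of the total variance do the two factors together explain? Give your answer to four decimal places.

0.5535

SS loadings by factor: 0.4014, 1.8126; total = 2.2140.
Total variance with 4 standardized items is 4, so the solution explains 2.2140/4 = 0.5535.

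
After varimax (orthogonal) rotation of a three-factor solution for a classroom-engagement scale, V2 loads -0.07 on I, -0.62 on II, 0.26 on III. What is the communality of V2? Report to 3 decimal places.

0.457

h² = (-0.07)² + (-0.62)² + 0.26² = 0.0049 + 0.3844 + 0.0676 = 0.4569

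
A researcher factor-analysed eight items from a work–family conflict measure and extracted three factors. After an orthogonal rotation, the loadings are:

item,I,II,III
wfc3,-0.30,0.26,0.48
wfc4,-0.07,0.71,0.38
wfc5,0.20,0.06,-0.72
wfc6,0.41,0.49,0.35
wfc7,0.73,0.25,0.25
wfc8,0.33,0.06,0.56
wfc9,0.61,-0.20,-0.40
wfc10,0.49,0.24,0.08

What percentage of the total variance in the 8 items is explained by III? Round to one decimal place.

19.5%

SS loadings for III = 0.48² + 0.38² + (-0.72)² + 0.35² + 0.25² + 0.56² + (-0.40)² + 0.08² = 1.5582
With 8 standardized items, total variance = 8. Proportion = 1.5582/8 = 0.1948 → 19.48%.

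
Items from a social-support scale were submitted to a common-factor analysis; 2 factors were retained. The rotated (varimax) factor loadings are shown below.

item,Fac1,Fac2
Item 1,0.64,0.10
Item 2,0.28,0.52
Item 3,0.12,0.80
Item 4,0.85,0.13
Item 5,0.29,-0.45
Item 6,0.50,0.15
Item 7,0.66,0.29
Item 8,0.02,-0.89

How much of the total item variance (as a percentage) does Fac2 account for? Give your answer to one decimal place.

SS loadings for Fac2 = 0.10² + 0.52² + 0.80² + 0.13² + (-0.45)² + 0.15² + 0.29² + (-0.89)² = 2.0385
With 8 standardized items, total variance = 8. Proportion = 2.0385/8 = 0.2548 → 25.48%.

25.5%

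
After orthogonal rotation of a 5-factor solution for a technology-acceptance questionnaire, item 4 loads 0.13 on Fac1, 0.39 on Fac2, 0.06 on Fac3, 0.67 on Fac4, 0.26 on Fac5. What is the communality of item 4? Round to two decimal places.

0.69

h² = 0.13² + 0.39² + 0.06² + 0.67² + 0.26² = 0.0169 + 0.1521 + 0.0036 + 0.4489 + 0.0676 = 0.6891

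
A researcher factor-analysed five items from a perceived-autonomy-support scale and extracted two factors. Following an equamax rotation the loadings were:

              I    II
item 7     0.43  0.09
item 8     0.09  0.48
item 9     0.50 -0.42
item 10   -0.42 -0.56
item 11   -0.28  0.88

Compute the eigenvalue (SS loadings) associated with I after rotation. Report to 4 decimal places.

0.6978

SS loadings for I = 0.43² + 0.09² + 0.50² + (-0.42)² + (-0.28)² = 0.1849 + 0.0081 + 0.2500 + 0.1764 + 0.0784 = 0.6978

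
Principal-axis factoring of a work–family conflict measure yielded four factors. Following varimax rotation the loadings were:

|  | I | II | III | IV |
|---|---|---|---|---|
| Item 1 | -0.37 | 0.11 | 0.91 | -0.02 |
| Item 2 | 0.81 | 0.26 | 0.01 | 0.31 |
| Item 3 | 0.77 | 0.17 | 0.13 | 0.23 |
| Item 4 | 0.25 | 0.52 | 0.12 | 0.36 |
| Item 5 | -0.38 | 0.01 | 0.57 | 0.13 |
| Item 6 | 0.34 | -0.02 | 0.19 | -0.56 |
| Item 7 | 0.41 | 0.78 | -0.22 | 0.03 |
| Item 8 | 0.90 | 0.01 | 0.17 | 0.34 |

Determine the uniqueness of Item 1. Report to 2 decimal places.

0.02

h² = (-0.37)² + 0.11² + 0.91² + (-0.02)² = 0.1369 + 0.0121 + 0.8281 + 0.0004 = 0.9775
Uniqueness u² = 1 − h² = 1 − 0.9775 = 0.0225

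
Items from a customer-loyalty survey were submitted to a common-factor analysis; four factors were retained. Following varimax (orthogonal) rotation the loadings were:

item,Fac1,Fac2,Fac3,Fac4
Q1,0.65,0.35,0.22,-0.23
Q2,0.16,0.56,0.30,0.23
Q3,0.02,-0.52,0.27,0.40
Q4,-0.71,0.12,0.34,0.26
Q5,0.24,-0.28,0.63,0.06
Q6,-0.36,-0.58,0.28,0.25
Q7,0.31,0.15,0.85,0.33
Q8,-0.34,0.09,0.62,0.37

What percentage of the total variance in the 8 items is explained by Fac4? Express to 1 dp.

SS loadings for Fac4 = (-0.23)² + 0.23² + 0.40² + 0.26² + 0.06² + 0.25² + 0.33² + 0.37² = 0.6453
With 8 standardized items, total variance = 8. Proportion = 0.6453/8 = 0.0807 → 8.07%.

8.1%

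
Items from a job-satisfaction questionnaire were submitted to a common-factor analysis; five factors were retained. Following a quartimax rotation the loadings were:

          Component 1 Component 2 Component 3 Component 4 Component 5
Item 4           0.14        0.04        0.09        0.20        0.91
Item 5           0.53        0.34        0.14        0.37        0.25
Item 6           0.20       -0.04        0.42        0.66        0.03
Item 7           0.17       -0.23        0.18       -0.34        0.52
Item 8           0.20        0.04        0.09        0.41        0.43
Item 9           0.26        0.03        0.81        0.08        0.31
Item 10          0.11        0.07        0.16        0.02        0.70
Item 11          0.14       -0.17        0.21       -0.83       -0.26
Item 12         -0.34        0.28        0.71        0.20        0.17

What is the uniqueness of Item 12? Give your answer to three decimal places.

0.233

h² = (-0.34)² + 0.28² + 0.71² + 0.20² + 0.17² = 0.1156 + 0.0784 + 0.5041 + 0.0400 + 0.0289 = 0.7670
Uniqueness u² = 1 − h² = 1 − 0.7670 = 0.2330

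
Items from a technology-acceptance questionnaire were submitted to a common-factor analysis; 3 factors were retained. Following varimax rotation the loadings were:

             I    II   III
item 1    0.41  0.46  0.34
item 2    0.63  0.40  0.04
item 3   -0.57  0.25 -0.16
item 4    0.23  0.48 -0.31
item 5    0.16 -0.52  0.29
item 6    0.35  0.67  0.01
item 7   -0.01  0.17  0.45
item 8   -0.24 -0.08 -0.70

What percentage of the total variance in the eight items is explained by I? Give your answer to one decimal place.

14.4%

SS loadings for I = 0.41² + 0.63² + (-0.57)² + 0.23² + 0.16² + 0.35² + (-0.01)² + (-0.24)² = 1.1486
With 8 standardized items, total variance = 8. Proportion = 1.1486/8 = 0.1436 → 14.36%.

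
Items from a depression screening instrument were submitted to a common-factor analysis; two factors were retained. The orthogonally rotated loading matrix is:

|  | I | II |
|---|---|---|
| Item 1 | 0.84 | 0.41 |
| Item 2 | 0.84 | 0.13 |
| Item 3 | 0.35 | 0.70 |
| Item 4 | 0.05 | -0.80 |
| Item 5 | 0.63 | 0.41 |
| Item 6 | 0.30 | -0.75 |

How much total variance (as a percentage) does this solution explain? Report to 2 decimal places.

67.81%

Communalities: 0.8737, 0.7225, 0.6125, 0.6425, 0.5650, 0.6525; Σh² = 4.0687.
Total variance with 6 standardized items is 6, so the solution explains 4.0687/6 = 0.6781 = 67.81%.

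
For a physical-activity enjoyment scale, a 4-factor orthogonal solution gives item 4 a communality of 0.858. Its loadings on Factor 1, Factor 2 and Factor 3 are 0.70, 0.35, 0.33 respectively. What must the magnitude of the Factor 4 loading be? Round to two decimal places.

0.37

Under orthogonal rotation h² = Σλ², so λ_Factor 4² = h² − (0.7214) = 0.858 − 0.7214 = 0.1366.
|λ| = √0.1366 = 0.3696.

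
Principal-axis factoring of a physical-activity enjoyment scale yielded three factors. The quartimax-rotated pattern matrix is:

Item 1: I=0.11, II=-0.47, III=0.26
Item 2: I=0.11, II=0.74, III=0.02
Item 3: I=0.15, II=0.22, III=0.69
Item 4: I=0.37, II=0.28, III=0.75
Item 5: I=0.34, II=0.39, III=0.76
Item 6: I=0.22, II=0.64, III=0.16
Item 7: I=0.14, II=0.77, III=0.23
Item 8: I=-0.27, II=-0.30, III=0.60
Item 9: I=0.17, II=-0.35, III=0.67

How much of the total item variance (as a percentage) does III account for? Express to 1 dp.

28.6%

SS loadings for III = 0.26² + 0.02² + 0.69² + 0.75² + 0.76² + 0.16² + 0.23² + 0.60² + 0.67² = 2.5716
With 9 standardized items, total variance = 9. Proportion = 2.5716/9 = 0.2857 → 28.57%.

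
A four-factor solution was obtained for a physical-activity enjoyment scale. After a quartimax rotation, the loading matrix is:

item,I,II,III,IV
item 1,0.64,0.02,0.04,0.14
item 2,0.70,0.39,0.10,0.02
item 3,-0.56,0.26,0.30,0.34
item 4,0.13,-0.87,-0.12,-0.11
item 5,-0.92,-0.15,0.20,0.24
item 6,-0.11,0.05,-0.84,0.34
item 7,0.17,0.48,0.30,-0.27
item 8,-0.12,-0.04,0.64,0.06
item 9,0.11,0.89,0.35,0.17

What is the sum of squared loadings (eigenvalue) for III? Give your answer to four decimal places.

1.4837

SS loadings for III = 0.04² + 0.10² + 0.30² + (-0.12)² + 0.20² + (-0.84)² + 0.30² + 0.64² + 0.35² = 0.0016 + 0.0100 + 0.0900 + 0.0144 + 0.0400 + 0.7056 + 0.0900 + 0.4096 + 0.1225 = 1.4837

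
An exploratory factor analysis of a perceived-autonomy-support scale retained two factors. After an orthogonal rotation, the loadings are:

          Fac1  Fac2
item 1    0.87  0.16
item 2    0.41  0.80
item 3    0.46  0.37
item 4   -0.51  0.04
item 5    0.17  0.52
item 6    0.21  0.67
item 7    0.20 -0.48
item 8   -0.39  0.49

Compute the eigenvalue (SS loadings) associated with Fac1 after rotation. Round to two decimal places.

1.66

SS loadings for Fac1 = 0.87² + 0.41² + 0.46² + (-0.51)² + 0.17² + 0.21² + 0.20² + (-0.39)² = 0.7569 + 0.1681 + 0.2116 + 0.2601 + 0.0289 + 0.0441 + 0.0400 + 0.1521 = 1.6618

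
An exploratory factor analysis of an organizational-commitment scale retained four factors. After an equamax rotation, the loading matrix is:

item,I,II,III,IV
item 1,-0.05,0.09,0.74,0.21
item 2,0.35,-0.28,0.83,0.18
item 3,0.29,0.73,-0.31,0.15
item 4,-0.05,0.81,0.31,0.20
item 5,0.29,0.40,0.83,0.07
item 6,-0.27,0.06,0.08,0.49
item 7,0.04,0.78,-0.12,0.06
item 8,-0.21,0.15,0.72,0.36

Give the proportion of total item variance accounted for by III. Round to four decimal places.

0.3321

SS loadings for III = 0.74² + 0.83² + (-0.31)² + 0.31² + 0.83² + 0.08² + (-0.12)² + 0.72² = 2.6568
Proportion of variance = 2.6568 / 8 = 0.3321.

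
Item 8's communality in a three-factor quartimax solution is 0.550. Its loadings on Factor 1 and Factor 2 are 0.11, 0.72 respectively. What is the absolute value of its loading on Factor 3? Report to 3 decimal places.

Under orthogonal rotation h² = Σλ², so λ_Factor 3² = h² − (0.5305) = 0.550 − 0.5305 = 0.0195.
|λ| = √0.0195 = 0.1396.

0.140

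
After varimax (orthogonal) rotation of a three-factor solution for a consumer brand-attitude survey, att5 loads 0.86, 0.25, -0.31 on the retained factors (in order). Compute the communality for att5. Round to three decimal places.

h² = 0.86² + 0.25² + (-0.31)² = 0.7396 + 0.0625 + 0.0961 = 0.8982

0.898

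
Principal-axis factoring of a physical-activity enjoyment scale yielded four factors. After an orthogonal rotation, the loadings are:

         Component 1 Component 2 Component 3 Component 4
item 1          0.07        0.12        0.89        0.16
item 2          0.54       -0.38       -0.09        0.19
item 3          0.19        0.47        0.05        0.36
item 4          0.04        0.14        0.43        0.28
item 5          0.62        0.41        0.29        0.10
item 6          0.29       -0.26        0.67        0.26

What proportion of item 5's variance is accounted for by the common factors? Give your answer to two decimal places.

h² = 0.62² + 0.41² + 0.29² + 0.10² = 0.3844 + 0.1681 + 0.0841 + 0.0100 = 0.6466

0.65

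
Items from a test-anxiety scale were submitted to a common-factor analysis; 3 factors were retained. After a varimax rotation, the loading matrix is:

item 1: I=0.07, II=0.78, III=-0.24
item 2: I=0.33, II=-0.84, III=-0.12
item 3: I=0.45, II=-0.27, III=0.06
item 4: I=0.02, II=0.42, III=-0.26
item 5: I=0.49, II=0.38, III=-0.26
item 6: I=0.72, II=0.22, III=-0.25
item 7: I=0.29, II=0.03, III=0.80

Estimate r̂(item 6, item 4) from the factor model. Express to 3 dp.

0.172

r̂ = Σ λ_i·λ_j across factors = (0.72)(0.02) + (0.22)(0.42) + (-0.25)(-0.26)
  = +0.0144 +0.0924 +0.0650 = 0.1718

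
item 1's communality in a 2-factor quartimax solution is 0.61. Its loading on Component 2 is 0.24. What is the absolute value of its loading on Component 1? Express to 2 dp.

0.74

Under orthogonal rotation h² = Σλ², so λ_Component 1² = h² − (0.0576) = 0.61 − 0.0576 = 0.5524.
|λ| = √0.5524 = 0.7432.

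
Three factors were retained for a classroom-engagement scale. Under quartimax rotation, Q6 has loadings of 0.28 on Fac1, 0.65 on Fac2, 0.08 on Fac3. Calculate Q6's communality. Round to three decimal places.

h² = 0.28² + 0.65² + 0.08² = 0.0784 + 0.4225 + 0.0064 = 0.5073

0.507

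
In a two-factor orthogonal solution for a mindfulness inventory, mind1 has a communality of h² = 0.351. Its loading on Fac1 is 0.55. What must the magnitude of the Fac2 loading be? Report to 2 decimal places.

0.22

Under orthogonal rotation h² = Σλ², so λ_Fac2² = h² − (0.3025) = 0.351 − 0.3025 = 0.0485.
|λ| = √0.0485 = 0.2202.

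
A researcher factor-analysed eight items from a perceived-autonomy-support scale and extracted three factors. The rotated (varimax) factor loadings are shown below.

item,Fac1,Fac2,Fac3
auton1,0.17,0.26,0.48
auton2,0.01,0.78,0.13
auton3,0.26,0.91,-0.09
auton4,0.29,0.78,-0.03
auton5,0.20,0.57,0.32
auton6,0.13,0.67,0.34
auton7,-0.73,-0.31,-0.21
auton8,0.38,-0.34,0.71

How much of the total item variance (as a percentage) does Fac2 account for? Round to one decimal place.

38.7%

SS loadings for Fac2 = 0.26² + 0.78² + 0.91² + 0.78² + 0.57² + 0.67² + (-0.31)² + (-0.34)² = 3.0980
With 8 standardized items, total variance = 8. Proportion = 3.0980/8 = 0.3873 → 38.73%.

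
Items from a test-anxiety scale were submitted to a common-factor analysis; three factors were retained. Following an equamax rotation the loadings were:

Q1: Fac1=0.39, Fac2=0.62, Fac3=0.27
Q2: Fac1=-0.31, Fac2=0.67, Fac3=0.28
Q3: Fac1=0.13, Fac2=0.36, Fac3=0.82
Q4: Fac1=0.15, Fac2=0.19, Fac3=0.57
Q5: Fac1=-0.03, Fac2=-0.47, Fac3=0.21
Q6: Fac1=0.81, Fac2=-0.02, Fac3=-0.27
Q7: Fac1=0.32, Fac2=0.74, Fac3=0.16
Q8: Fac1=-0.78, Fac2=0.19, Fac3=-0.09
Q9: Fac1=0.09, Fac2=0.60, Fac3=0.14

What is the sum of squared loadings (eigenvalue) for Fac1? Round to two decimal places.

SS loadings for Fac1 = 0.39² + (-0.31)² + 0.13² + 0.15² + (-0.03)² + 0.81² + 0.32² + (-0.78)² + 0.09² = 0.1521 + 0.0961 + 0.0169 + 0.0225 + 0.0009 + 0.6561 + 0.1024 + 0.6084 + 0.0081 = 1.6635

1.66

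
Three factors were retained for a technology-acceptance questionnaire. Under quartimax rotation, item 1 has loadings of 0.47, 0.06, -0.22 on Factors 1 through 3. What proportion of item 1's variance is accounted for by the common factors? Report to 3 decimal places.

0.273

h² = 0.47² + 0.06² + (-0.22)² = 0.2209 + 0.0036 + 0.0484 = 0.2729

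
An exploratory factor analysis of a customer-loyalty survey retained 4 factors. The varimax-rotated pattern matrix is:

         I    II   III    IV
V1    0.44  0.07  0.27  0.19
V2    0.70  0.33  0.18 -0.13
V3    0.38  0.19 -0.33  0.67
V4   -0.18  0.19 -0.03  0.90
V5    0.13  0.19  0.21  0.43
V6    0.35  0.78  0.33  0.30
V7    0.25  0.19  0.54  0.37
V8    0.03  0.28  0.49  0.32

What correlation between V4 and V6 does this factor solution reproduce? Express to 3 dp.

r̂ = Σ λ_i·λ_j across factors = (-0.18)(0.35) + (0.19)(0.78) + (-0.03)(0.33) + (0.90)(0.30)
  = -0.0630 +0.1482 -0.0099 +0.2700 = 0.3453

0.345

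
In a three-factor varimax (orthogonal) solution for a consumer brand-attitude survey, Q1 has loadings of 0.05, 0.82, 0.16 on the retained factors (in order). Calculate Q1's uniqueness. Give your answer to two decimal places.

0.30

h² = 0.05² + 0.82² + 0.16² = 0.0025 + 0.6724 + 0.0256 = 0.7005
Uniqueness u² = 1 − h² = 1 − 0.7005 = 0.2995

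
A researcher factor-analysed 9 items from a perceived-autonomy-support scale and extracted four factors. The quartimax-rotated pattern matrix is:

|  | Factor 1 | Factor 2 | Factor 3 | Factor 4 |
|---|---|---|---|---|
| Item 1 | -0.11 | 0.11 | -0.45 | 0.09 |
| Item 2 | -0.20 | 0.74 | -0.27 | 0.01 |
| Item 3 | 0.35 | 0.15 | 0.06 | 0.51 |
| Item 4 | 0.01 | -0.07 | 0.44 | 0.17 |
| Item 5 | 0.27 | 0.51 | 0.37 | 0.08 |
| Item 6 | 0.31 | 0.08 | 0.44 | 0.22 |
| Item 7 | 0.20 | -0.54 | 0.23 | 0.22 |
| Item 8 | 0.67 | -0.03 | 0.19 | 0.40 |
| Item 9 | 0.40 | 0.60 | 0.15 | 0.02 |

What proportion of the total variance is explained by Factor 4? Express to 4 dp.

SS loadings for Factor 4 = 0.09² + 0.01² + 0.51² + 0.17² + 0.08² + 0.22² + 0.22² + 0.40² + 0.02² = 0.5608
Proportion of variance = 0.5608 / 9 = 0.0623.

0.0623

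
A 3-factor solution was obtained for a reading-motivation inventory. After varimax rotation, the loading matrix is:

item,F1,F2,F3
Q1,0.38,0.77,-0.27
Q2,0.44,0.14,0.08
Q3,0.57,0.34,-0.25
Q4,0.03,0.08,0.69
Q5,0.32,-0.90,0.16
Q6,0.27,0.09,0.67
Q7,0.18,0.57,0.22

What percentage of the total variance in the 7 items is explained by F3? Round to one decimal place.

SS loadings for F3 = (-0.27)² + 0.08² + (-0.25)² + 0.69² + 0.16² + 0.67² + 0.22² = 1.1408
With 7 standardized items, total variance = 7. Proportion = 1.1408/7 = 0.1630 → 16.30%.

16.3%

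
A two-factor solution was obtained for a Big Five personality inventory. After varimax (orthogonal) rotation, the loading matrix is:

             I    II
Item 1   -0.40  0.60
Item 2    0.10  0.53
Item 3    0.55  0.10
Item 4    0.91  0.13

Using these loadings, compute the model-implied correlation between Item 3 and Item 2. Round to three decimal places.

r̂ = Σ λ_i·λ_j across factors = (0.55)(0.10) + (0.10)(0.53)
  = +0.0550 +0.0530 = 0.1080

0.108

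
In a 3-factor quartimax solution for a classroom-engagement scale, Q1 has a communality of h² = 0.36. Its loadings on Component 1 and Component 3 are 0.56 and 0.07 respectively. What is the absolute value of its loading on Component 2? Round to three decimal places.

Under orthogonal rotation h² = Σλ², so λ_Component 2² = h² − (0.3185) = 0.36 − 0.3185 = 0.0415.
|λ| = √0.0415 = 0.2037.

0.204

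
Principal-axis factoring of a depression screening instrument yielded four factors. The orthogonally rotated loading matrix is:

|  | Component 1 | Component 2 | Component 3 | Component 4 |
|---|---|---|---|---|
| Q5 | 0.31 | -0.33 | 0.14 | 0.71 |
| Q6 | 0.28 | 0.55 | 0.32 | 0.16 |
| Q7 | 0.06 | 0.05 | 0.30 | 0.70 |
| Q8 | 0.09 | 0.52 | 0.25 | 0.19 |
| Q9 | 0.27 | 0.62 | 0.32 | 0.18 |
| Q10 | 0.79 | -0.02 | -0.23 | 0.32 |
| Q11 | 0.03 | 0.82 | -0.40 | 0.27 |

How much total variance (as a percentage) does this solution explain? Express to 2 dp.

SS loadings by factor: 0.8841, 1.7415, 0.5898, 1.2635; total = 4.4789.
Total variance with 7 standardized items is 7, so the solution explains 4.4789/7 = 0.6398 = 63.98%.

63.98%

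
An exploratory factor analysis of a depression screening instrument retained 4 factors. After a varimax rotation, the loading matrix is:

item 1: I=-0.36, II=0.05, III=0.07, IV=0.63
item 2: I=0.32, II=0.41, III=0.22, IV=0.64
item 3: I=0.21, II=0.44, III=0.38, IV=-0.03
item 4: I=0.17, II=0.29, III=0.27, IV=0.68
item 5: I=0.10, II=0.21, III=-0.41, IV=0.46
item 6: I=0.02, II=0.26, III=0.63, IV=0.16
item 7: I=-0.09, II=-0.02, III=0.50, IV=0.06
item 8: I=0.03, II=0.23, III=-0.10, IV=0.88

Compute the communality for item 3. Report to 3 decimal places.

0.383

h² = 0.21² + 0.44² + 0.38² + (-0.03)² = 0.0441 + 0.1936 + 0.1444 + 0.0009 = 0.3830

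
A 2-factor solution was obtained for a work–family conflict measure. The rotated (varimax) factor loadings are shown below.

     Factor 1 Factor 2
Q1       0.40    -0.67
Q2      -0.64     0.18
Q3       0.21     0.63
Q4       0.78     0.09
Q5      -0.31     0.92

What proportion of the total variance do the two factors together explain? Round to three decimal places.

0.610

Communalities: 0.6089, 0.4420, 0.4410, 0.6165, 0.9425; Σh² = 3.0509.
Total variance with 5 standardized items is 5, so the solution explains 3.0509/5 = 0.6102.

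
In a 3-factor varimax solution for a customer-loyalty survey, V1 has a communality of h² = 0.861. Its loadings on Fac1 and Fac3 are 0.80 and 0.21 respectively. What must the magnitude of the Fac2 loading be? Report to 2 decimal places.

0.42

Under orthogonal rotation h² = Σλ², so λ_Fac2² = h² − (0.6841) = 0.861 − 0.6841 = 0.1769.
|λ| = √0.1769 = 0.4206.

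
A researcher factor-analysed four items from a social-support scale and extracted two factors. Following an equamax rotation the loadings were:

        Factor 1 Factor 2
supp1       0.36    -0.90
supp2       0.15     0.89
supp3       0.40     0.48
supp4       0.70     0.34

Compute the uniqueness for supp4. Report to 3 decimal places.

0.394

h² = 0.70² + 0.34² = 0.4900 + 0.1156 = 0.6056
Uniqueness u² = 1 − h² = 1 − 0.6056 = 0.3944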